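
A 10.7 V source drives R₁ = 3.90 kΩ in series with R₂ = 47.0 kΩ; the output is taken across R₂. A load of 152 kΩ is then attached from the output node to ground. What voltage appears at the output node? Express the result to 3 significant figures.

V_out ≈ 9.65 V

The load sits in parallel with R₂: R₂‖R_L = (47.0 × 152) / (47.0 + 152) = 35.90 kΩ.
V_out = 10.7 × 35.90 / (3.90 + 35.90) = 10.7 × 35.90/39.80 = 9.65 V.
(Unloaded it would have been 9.88 V.)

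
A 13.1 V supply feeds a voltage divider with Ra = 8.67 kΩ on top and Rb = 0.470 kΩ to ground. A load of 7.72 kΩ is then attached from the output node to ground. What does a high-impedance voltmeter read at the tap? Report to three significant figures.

The load sits in parallel with Rb: Rb‖R_L = (470 × 7720) / (470 + 7720) = 443.0 Ω.
V_out = 13.1 × 443.0 / (8670 + 443.0) = 13.1 × 443.0/9113 = 0.637 V.
(Unloaded it would have been 0.674 V.)

V_out ≈ 0.637 V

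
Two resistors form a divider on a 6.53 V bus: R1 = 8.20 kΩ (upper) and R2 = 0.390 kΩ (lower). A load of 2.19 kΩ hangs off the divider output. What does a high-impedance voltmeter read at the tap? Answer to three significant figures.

V_out ≈ 0.253 V

The load sits in parallel with R2: R2‖R_L = (390 × 2190) / (390 + 2190) = 331.0 Ω.
V_out = 6.53 × 331.0 / (8200 + 331.0) = 6.53 × 331.0/8531 = 0.253 V.
(Unloaded it would have been 0.296 V.)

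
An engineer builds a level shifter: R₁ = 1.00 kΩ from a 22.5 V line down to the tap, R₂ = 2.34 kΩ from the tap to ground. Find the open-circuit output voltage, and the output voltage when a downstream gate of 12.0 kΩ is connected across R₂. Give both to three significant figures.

Open-circuit: V = 22.5 × 2.34/(1.00 + 2.34) = 15.8 V.
With the load, R₂ becomes R₂‖R_L = 1.958 kΩ, so V = 22.5 × 1.958/2.958 = 14.9 V.

Unloaded: 15.8 V; loaded: 14.9 V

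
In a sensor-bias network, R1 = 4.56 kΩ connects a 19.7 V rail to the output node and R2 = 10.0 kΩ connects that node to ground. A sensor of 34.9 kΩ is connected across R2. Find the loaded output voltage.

V_out ≈ 12.4 V

The load sits in parallel with R2: R2‖R_L = (10.0 × 34.9) / (10.0 + 34.9) = 7.773 kΩ.
V_out = 19.7 × 7.773 / (4.56 + 7.773) = 19.7 × 7.773/12.33 = 12.4 V.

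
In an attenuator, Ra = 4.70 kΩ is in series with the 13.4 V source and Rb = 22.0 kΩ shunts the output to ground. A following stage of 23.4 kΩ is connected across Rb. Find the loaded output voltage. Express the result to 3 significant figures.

The load sits in parallel with Rb: Rb‖R_L = (22.0 × 23.4) / (22.0 + 23.4) = 11.34 kΩ.
V_out = 13.4 × 11.34 / (4.70 + 11.34) = 13.4 × 11.34/16.04 = 9.47 V.
(Unloaded it would have been 11.0 V.)

V_out ≈ 9.47 V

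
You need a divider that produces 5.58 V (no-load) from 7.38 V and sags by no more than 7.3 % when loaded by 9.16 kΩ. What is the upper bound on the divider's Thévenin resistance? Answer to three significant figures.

Loading drop = R_th/(R_th + R_L) ≤ 0.0730, so R_th ≤ R_L · ε/(1−ε) = 9.16 kΩ × 0.0730/0.9270 = 721 Ω.
(Any R1, R2 with R2/(R1+R2) = 0.756 and R1‖R2 ≤ 721 Ω will meet the spec.)

R_th ≤ 721 Ω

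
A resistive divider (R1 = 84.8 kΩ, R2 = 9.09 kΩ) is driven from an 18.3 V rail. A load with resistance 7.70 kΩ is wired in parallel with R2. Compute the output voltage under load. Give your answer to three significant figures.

The load sits in parallel with R2: R2‖R_L = (9.09 × 7.70) / (9.09 + 7.70) = 4.169 kΩ.
V_out = 18.3 × 4.169 / (84.8 + 4.169) = 18.3 × 4.169/88.97 = 0.857 V.
(Unloaded it would have been 1.77 V.)

V_out ≈ 0.857 V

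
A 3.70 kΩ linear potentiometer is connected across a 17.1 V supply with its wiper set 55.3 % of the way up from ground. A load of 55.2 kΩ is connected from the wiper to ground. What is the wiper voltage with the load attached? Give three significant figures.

The wiper splits the pot into (1−α)R = 1.654 kΩ above and αR = 2.046 kΩ below.
Lower section ‖ load = 1.973 kΩ.
V_wiper = 17.1 × 1.973/(1.654 + 1.973) = 9.30 V.

V ≈ 9.30 V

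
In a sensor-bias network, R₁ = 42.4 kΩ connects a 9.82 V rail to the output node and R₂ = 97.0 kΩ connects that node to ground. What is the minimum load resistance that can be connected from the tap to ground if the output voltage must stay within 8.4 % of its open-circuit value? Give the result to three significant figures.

R_L(min) ≈ 322 kΩ

Output resistance R_th = R₁‖R₂ = (42.4 × 97.0)/139.4 = 29.50 kΩ.
The fractional drop is R_th/(R_th + R_L); requiring this ≤ 0.0840 gives R_L ≥ R_th(1/0.0840 − 1) = 29.50 × 10.90 = 322 kΩ.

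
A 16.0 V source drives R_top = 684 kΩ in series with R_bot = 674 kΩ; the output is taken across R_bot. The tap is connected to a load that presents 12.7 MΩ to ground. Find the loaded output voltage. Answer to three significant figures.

V_out ≈ 7.73 V

The load sits in parallel with R_bot: R_bot‖R_L = (674 × 12700) / (674 + 12700) = 640.0 kΩ.
V_out = 16.0 × 640.0 / (684 + 640.0) = 16.0 × 640.0/1324 = 7.73 V.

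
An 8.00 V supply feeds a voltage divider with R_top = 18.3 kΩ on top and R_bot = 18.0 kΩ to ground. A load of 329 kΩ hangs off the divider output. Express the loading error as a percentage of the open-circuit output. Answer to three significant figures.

The divider's output (Thévenin) resistance is R_top‖R_bot = 9.074 kΩ.
Fractional drop under load = R_th/(R_th + R_L) = 9.074 / (9.074 + 329) = 0.02684.
So the output falls by 2.68 %.

2.68 %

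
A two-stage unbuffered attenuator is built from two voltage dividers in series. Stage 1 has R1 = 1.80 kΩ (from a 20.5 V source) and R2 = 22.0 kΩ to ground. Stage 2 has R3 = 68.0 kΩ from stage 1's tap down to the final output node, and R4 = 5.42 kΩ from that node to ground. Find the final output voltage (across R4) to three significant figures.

Stage 2 presents R3+R4 = 73.42 kΩ as a load on stage 1's tap.
Stage 1's lower leg becomes R2‖(R3+R4) = 16.93 kΩ, so V_mid = 20.5 × 16.93/18.73 = 18.53 V.
Stage 2 is itself unloaded: V_out = V_mid × R4/(R3+R4) = 18.53 × 5.42/73.42 = 1.37 V.

V_out ≈ 1.37 V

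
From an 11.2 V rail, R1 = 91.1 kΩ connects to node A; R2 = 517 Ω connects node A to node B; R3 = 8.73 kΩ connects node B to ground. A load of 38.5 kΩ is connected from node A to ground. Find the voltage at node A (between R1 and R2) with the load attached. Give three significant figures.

Below node A the series string R2+R3 = 9247 Ω sits in parallel with the 38500 Ω load: 7456 Ω.
V_A = 11.2 × 7456/(91100 + 7456) = 0.847 V.

V ≈ 0.847 V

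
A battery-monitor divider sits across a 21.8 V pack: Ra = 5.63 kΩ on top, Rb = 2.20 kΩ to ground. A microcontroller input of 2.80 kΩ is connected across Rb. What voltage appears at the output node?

The load sits in parallel with Rb: Rb‖R_L = (2.20 × 2.80) / (2.20 + 2.80) = 1.232 kΩ.
V_out = 21.8 × 1.232 / (5.63 + 1.232) = 21.8 × 1.232/6.862 = 3.91 V.

V_out ≈ 3.91 V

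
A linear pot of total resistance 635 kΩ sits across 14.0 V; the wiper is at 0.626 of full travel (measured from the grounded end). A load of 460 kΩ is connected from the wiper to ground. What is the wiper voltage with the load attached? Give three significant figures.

V ≈ 6.62 V

The wiper splits the pot into (1−α)R = 237.5 kΩ above and αR = 397.5 kΩ below.
Lower section ‖ load = 213.2 kΩ.
V_wiper = 14.0 × 213.2/(237.5 + 213.2) = 6.62 V.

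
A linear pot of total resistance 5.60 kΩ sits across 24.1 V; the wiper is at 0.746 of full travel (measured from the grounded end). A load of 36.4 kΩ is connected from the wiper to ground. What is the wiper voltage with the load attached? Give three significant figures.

V ≈ 17.5 V

The wiper splits the pot into (1−α)R = 1.422 kΩ above and αR = 4.178 kΩ below.
Lower section ‖ load = 3.748 kΩ.
V_wiper = 24.1 × 3.748/(1.422 + 3.748) = 17.5 V.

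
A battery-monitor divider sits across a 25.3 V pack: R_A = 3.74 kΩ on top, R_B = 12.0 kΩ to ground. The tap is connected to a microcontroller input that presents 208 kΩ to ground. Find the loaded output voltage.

V_out ≈ 19.0 V

The load sits in parallel with R_B: R_B‖R_L = (12.0 × 208) / (12.0 + 208) = 11.35 kΩ.
V_out = 25.3 × 11.35 / (3.74 + 11.35) = 25.3 × 11.35/15.09 = 19.0 V.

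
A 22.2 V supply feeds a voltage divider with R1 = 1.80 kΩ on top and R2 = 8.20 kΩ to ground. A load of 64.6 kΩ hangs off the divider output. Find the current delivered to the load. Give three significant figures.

I_L ≈ 0.276 mA

R2‖R_L = 7.276 kΩ; V_out = 22.2 × 7.276/9.076 = 17.80 V.
I_L = V_out / R_L = 17.80 / 64.6 kΩ = 0.276 mA.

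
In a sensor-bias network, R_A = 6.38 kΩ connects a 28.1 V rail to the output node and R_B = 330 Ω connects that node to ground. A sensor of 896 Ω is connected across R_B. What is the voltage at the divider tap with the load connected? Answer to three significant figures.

The load sits in parallel with R_B: R_B‖R_L = (330 × 896) / (330 + 896) = 241.2 Ω.
V_out = 28.1 × 241.2 / (6380 + 241.2) = 28.1 × 241.2/6621 = 1.02 V.

V_out ≈ 1.02 V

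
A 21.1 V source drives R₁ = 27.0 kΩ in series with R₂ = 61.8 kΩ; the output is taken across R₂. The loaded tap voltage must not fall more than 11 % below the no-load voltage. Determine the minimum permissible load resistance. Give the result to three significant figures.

R_L(min) ≈ 152 kΩ

Output resistance R_th = R₁‖R₂ = (27.0 × 61.8)/88.80 = 18.79 kΩ.
The fractional drop is R_th/(R_th + R_L); requiring this ≤ 0.110 gives R_L ≥ R_th(1/0.110 − 1) = 18.79 × 8.091 = 152 kΩ.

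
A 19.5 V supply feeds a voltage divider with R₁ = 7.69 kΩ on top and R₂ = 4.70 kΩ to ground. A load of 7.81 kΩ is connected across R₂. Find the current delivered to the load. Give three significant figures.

R₂‖R_L = 2.934 kΩ; V_out = 19.5 × 2.934/10.62 = 5.386 V.
I_L = V_out / R_L = 5.386 / 7.81 kΩ = 0.690 mA.

I_L ≈ 0.690 mA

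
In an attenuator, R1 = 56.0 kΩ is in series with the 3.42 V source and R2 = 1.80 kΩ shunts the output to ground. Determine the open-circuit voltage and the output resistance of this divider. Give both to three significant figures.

V_th is the open-circuit tap voltage: 3.42 × 1.80/(56.0 + 1.80) = 0.107 V.
With the supply zeroed, R1 and R2 appear in parallel from the tap: R_th = R1‖R2 = (56.0 × 1.80)/57.80 = 1.74 kΩ.

V_th = 0.107 V, R_th = 1.74 kΩ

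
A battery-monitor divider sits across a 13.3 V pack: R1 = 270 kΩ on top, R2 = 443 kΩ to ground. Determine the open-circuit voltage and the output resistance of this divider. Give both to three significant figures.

V_th = 8.26 V, R_th = 168 kΩ

V_th is the open-circuit tap voltage: 13.3 × 443/(270 + 443) = 8.26 V.
With the supply zeroed, R1 and R2 appear in parallel from the tap: R_th = R1‖R2 = (270 × 443)/713.0 = 168 kΩ.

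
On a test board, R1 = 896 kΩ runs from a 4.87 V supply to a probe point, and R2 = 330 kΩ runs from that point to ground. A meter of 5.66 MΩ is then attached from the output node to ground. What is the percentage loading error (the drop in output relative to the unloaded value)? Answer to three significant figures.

4.09 %

The divider's output (Thévenin) resistance is R1‖R2 = 241.2 kΩ.
Fractional drop under load = R_th/(R_th + R_L) = 241.2 / (241.2 + 5660) = 0.04087.
So the output falls by 4.09 %.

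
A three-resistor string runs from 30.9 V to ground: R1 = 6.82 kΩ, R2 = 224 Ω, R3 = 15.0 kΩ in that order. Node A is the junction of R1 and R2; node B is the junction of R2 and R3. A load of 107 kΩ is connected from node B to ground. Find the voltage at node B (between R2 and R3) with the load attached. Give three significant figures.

V ≈ 20.1 V

At node B, R3 is in parallel with the load: R3‖R_L = 13160 Ω.
Below node A the resistance is R2 + (R3‖R_L) = 13380 Ω, so V_A = 30.9 × 13380/20200 = 20.47 V.
Then V_B = V_A × (R3‖R_L)/(R2 + R3‖R_L) = 20.47 × 13160/13380 = 20.1 V.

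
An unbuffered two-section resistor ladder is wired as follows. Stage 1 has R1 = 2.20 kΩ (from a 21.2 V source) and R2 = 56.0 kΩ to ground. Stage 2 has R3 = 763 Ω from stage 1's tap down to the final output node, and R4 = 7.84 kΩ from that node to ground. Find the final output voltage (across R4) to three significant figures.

V_out ≈ 14.9 V

Stage 2 presents R3+R4 = 8603 Ω as a load on stage 1's tap.
Stage 1's lower leg becomes R2‖(R3+R4) = 7457 Ω, so V_mid = 21.2 × 7457/9657 = 16.37 V.
Stage 2 is itself unloaded: V_out = V_mid × R4/(R3+R4) = 16.37 × 7840/8603 = 14.9 V.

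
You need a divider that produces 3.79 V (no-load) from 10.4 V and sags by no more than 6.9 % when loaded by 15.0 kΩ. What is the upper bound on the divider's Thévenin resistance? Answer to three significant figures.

R_th ≤ 1.11 kΩ

Loading drop = R_th/(R_th + R_L) ≤ 0.0690, so R_th ≤ R_L · ε/(1−ε) = 15.0 kΩ × 0.0690/0.9310 = 1.11 kΩ.
(Any R1, R2 with R2/(R1+R2) = 0.364 and R1‖R2 ≤ 1.11 kΩ will meet the spec.)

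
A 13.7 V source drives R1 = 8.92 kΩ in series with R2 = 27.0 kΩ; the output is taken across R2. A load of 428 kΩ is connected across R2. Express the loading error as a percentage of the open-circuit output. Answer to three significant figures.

The divider's output (Thévenin) resistance is R1‖R2 = 6.705 kΩ.
Fractional drop under load = R_th/(R_th + R_L) = 6.705 / (6.705 + 428) = 0.01542.
So the output falls by 1.54 %.

1.54 %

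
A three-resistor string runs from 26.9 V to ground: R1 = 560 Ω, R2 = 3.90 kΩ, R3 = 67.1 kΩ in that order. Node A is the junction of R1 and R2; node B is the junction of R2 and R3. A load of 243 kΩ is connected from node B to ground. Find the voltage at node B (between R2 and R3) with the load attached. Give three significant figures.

V ≈ 24.8 V

At node B, R3 is in parallel with the load: R3‖R_L = 52580 Ω.
Below node A the resistance is R2 + (R3‖R_L) = 56480 Ω, so V_A = 26.9 × 56480/57040 = 26.64 V.
Then V_B = V_A × (R3‖R_L)/(R2 + R3‖R_L) = 26.64 × 52580/56480 = 24.8 V.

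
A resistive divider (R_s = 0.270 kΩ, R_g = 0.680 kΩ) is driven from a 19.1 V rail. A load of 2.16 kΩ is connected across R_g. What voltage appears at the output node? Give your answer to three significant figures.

The load sits in parallel with R_g: R_g‖R_L = (680 × 2160) / (680 + 2160) = 517.2 Ω.
V_out = 19.1 × 517.2 / (270 + 517.2) = 19.1 × 517.2/787.2 = 12.5 V.
(Unloaded it would have been 13.7 V.)

V_out ≈ 12.5 V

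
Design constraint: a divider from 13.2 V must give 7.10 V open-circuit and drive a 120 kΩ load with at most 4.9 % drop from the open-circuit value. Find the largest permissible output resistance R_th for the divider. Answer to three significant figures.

Loading drop = R_th/(R_th + R_L) ≤ 0.0490, so R_th ≤ R_L · ε/(1−ε) = 120 kΩ × 0.0490/0.9510 = 6.18 kΩ.

R_th ≤ 6.18 kΩ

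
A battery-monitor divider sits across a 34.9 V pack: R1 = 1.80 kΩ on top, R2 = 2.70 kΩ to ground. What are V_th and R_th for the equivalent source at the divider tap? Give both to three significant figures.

V_th = 20.9 V, R_th = 1.08 kΩ

V_th is the open-circuit tap voltage: 34.9 × 2.70/(1.80 + 2.70) = 20.9 V.
With the supply zeroed, R1 and R2 appear in parallel from the tap: R_th = R1‖R2 = (1.80 × 2.70)/4.500 = 1.08 kΩ.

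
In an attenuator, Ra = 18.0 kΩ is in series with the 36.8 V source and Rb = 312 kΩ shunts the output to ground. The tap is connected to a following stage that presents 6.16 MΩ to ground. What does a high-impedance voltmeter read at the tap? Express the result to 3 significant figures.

The load sits in parallel with Rb: Rb‖R_L = (312 × 6160) / (312 + 6160) = 297.0 kΩ.
V_out = 36.8 × 297.0 / (18.0 + 297.0) = 36.8 × 297.0/315.0 = 34.7 V.

V_out ≈ 34.7 V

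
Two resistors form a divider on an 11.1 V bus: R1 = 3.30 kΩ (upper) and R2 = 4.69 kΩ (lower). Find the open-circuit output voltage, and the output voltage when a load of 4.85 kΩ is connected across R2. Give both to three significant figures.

Open-circuit: V = 11.1 × 4.69/(3.30 + 4.69) = 6.52 V.
With the load, R2 becomes R2‖R_L = 2.384 kΩ, so V = 11.1 × 2.384/5.684 = 4.66 V.

Unloaded: 6.52 V; loaded: 4.66 V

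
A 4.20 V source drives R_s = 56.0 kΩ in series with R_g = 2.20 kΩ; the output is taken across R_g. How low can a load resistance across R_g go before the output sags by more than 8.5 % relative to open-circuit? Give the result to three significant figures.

Output resistance R_th = R_s‖R_g = (56.0 × 2.20)/58.20 = 2.117 kΩ.
The fractional drop is R_th/(R_th + R_L); requiring this ≤ 0.0850 gives R_L ≥ R_th(1/0.0850 − 1) = 2.117 × 10.76 = 22.8 kΩ.

R_L(min) ≈ 22.8 kΩ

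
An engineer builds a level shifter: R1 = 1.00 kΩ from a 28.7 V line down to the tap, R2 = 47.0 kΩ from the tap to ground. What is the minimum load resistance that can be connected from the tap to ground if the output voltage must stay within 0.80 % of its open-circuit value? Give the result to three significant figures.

Output resistance R_th = R1‖R2 = (1000 × 47000)/48000 = 979.2 Ω.
The fractional drop is R_th/(R_th + R_L); requiring this ≤ 0.00800 gives R_L ≥ R_th(1/0.00800 − 1) = 979.2 × 124.0 = 121 kΩ.

R_L(min) ≈ 121 kΩ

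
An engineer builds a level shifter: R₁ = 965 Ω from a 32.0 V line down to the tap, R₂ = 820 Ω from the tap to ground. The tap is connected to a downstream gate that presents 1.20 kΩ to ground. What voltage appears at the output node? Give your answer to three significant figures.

V_out ≈ 10.7 V

The load sits in parallel with R₂: R₂‖R_L = (820 × 1200) / (820 + 1200) = 487.1 Ω.
V_out = 32.0 × 487.1 / (965 + 487.1) = 32.0 × 487.1/1452 = 10.7 V.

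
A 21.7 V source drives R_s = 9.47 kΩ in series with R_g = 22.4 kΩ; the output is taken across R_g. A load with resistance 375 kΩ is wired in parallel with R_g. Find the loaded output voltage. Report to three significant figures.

V_out ≈ 15.0 V

The load sits in parallel with R_g: R_g‖R_L = (22.4 × 375) / (22.4 + 375) = 21.14 kΩ.
V_out = 21.7 × 21.14 / (9.47 + 21.14) = 21.7 × 21.14/30.61 = 15.0 V.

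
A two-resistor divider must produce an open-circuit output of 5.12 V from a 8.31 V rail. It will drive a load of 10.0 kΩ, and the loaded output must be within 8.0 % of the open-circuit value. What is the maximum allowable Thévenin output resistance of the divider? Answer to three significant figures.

R_th ≤ 870 Ω

Loading drop = R_th/(R_th + R_L) ≤ 0.0800, so R_th ≤ R_L · ε/(1−ε) = 10.0 kΩ × 0.0800/0.9200 = 870 Ω.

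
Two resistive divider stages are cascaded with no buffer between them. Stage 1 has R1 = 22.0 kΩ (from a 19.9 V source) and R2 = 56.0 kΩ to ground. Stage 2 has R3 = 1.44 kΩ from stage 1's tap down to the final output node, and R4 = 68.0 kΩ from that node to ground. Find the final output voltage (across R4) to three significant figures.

V_out ≈ 11.4 V

Stage 2 presents R3+R4 = 69.44 kΩ as a load on stage 1's tap.
Stage 1's lower leg becomes R2‖(R3+R4) = 31.00 kΩ, so V_mid = 19.9 × 31.00/53.00 = 11.64 V.
Stage 2 is itself unloaded: V_out = V_mid × R4/(R3+R4) = 11.64 × 68.0/69.44 = 11.4 V.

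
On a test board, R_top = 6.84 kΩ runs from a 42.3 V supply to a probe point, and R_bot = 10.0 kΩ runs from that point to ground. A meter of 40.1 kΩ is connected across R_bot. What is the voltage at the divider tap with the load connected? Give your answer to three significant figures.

The load sits in parallel with R_bot: R_bot‖R_L = (10.0 × 40.1) / (10.0 + 40.1) = 8.004 kΩ.
V_out = 42.3 × 8.004 / (6.84 + 8.004) = 42.3 × 8.004/14.84 = 22.8 V.

V_out ≈ 22.8 V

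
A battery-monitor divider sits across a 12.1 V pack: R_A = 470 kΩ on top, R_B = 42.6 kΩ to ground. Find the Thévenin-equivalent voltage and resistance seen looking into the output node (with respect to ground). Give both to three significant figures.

V_th = 1.01 V, R_th = 39.1 kΩ

V_th is the open-circuit tap voltage: 12.1 × 42.6/(470 + 42.6) = 1.01 V.
With the supply zeroed, R_A and R_B appear in parallel from the tap: R_th = R_A‖R_B = (470 × 42.6)/512.6 = 39.1 kΩ.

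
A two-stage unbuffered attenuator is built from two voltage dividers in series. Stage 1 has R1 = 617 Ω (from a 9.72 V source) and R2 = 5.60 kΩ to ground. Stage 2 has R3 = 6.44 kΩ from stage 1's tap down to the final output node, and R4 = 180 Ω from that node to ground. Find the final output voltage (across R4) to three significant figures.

Stage 2 presents R3+R4 = 6620 Ω as a load on stage 1's tap.
Stage 1's lower leg becomes R2‖(R3+R4) = 3034 Ω, so V_mid = 9.72 × 3034/3651 = 8.077 V.
Stage 2 is itself unloaded: V_out = V_mid × R4/(R3+R4) = 8.077 × 180/6620 = 0.220 V.

V_out ≈ 0.220 V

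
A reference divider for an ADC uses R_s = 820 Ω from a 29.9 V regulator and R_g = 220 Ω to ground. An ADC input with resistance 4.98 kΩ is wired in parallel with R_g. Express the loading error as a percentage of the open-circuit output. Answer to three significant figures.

3.37 %

The divider's output (Thévenin) resistance is R_s‖R_g = 173.5 Ω.
Fractional drop under load = R_th/(R_th + R_L) = 173.5 / (173.5 + 4980) = 0.03366.
So the output falls by 3.37 %.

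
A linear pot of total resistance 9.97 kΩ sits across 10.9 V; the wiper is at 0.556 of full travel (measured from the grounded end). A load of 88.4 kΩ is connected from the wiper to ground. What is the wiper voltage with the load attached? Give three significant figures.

The wiper splits the pot into (1−α)R = 4.427 kΩ above and αR = 5.543 kΩ below.
Lower section ‖ load = 5.216 kΩ.
V_wiper = 10.9 × 5.216/(4.427 + 5.216) = 5.90 V.

V ≈ 5.90 V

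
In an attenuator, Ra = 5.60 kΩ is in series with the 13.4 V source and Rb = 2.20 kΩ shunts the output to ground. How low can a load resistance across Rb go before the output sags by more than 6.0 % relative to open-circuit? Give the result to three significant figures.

Output resistance R_th = Ra‖Rb = (5.60 × 2.20)/7.800 = 1.579 kΩ.
The fractional drop is R_th/(R_th + R_L); requiring this ≤ 0.0600 gives R_L ≥ R_th(1/0.0600 − 1) = 1.579 × 15.67 = 24.7 kΩ.

R_L(min) ≈ 24.7 kΩ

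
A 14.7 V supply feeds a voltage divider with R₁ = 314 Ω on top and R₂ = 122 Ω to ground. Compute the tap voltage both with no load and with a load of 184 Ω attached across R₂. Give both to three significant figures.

Open-circuit: V = 14.7 × 122/(314 + 122) = 4.11 V.
With the load, R₂ becomes R₂‖R_L = 73.36 Ω, so V = 14.7 × 73.36/387.4 = 2.78 V.

Unloaded: 4.11 V; loaded: 2.78 V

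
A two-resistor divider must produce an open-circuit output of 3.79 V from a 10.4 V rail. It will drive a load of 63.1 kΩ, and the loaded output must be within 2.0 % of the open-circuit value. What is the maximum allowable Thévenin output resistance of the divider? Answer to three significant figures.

Loading drop = R_th/(R_th + R_L) ≤ 0.0200, so R_th ≤ R_L · ε/(1−ε) = 63.1 kΩ × 0.0200/0.9800 = 1.29 kΩ.
(Any R1, R2 with R2/(R1+R2) = 0.364 and R1‖R2 ≤ 1.29 kΩ will meet the spec.)

R_th ≤ 1.29 kΩ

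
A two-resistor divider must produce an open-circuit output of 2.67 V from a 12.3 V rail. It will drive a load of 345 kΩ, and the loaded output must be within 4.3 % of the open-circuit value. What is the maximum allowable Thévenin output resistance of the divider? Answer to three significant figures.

R_th ≤ 15.5 kΩ

Loading drop = R_th/(R_th + R_L) ≤ 0.0430, so R_th ≤ R_L · ε/(1−ε) = 345 kΩ × 0.0430/0.9570 = 15.5 kΩ.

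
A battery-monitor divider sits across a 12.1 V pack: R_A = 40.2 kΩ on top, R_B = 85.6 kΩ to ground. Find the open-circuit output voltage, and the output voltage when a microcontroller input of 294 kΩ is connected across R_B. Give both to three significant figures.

Open-circuit: V = 12.1 × 85.6/(40.2 + 85.6) = 8.23 V.
With the load, R_B becomes R_B‖R_L = 66.30 kΩ, so V = 12.1 × 66.30/106.5 = 7.53 V.

Unloaded: 8.23 V; loaded: 7.53 V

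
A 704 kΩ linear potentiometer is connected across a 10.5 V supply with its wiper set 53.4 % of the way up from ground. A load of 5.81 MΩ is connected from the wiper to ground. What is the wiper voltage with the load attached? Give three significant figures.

V ≈ 5.44 V

The wiper splits the pot into (1−α)R = 328.1 kΩ above and αR = 375.9 kΩ below.
Lower section ‖ load = 353.1 kΩ.
V_wiper = 10.5 × 353.1/(328.1 + 353.1) = 5.44 V.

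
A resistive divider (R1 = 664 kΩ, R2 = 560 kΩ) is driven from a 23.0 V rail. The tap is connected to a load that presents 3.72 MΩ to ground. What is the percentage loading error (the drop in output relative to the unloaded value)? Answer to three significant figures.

The divider's output (Thévenin) resistance is R1‖R2 = 303.8 kΩ.
Fractional drop under load = R_th/(R_th + R_L) = 303.8 / (303.8 + 3720) = 0.07550.
So the output falls by 7.55 %.

7.55 %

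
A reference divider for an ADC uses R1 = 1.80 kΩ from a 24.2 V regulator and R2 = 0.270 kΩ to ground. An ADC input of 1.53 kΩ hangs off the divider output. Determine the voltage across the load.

The load sits in parallel with R2: R2‖R_L = (270 × 1530) / (270 + 1530) = 229.5 Ω.
V_out = 24.2 × 229.5 / (1800 + 229.5) = 24.2 × 229.5/2030 = 2.74 V.

V_out ≈ 2.74 V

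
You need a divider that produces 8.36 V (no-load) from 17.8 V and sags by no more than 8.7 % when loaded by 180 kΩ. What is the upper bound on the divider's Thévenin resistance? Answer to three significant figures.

Loading drop = R_th/(R_th + R_L) ≤ 0.0870, so R_th ≤ R_L · ε/(1−ε) = 180 kΩ × 0.0870/0.9130 = 17.2 kΩ.

R_th ≤ 17.2 kΩ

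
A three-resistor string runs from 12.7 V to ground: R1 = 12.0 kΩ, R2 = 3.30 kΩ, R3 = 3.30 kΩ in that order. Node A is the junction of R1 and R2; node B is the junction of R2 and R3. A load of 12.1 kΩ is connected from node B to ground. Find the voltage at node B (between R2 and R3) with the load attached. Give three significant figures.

V ≈ 1.84 V

At node B, R3 is in parallel with the load: R3‖R_L = 2.593 kΩ.
Below node A the resistance is R2 + (R3‖R_L) = 5.893 kΩ, so V_A = 12.7 × 5.893/17.89 = 4.183 V.
Then V_B = V_A × (R3‖R_L)/(R2 + R3‖R_L) = 4.183 × 2.593/5.893 = 1.84 V.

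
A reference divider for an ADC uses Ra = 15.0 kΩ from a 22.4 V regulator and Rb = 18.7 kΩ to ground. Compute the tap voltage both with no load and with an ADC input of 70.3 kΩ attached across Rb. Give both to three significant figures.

Unloaded: 12.4 V; loaded: 11.1 V

Open-circuit: V = 22.4 × 18.7/(15.0 + 18.7) = 12.4 V.
With the load, Rb becomes Rb‖R_L = 14.77 kΩ, so V = 22.4 × 14.77/29.77 = 11.1 V.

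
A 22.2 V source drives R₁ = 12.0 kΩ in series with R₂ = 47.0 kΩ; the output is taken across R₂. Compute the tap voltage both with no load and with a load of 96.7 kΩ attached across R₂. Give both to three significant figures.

Unloaded: 17.7 V; loaded: 16.1 V

Open-circuit: V = 22.2 × 47.0/(12.0 + 47.0) = 17.7 V.
With the load, R₂ becomes R₂‖R_L = 31.63 kΩ, so V = 22.2 × 31.63/43.63 = 16.1 V.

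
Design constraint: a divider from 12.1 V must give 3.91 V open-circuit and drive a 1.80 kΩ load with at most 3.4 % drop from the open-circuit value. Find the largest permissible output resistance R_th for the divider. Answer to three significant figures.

R_th ≤ 63.4 Ω

Loading drop = R_th/(R_th + R_L) ≤ 0.0340, so R_th ≤ R_L · ε/(1−ε) = 1.80 kΩ × 0.0340/0.9660 = 63.4 Ω.
(Any R1, R2 with R2/(R1+R2) = 0.323 and R1‖R2 ≤ 63.4 Ω will meet the spec.)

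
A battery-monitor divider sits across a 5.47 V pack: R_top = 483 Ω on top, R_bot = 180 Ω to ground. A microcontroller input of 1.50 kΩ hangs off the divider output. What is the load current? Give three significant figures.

I_L ≈ 0.910 mA

R_bot‖R_L = 160.7 Ω; V_out = 5.47 × 160.7/643.7 = 1.366 V.
I_L = V_out / R_L = 1.366 / 1.50 kΩ = 0.910 mA.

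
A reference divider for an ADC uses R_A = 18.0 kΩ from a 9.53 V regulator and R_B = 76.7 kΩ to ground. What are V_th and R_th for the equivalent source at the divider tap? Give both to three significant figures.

V_th is the open-circuit tap voltage: 9.53 × 76.7/(18.0 + 76.7) = 7.72 V.
With the supply zeroed, R_A and R_B appear in parallel from the tap: R_th = R_A‖R_B = (18.0 × 76.7)/94.70 = 14.6 kΩ.

V_th = 7.72 V, R_th = 14.6 kΩ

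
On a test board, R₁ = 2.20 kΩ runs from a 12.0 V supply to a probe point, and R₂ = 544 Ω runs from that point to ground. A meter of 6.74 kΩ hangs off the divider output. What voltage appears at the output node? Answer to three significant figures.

V_out ≈ 2.23 V

The load sits in parallel with R₂: R₂‖R_L = (544 × 6740) / (544 + 6740) = 503.4 Ω.
V_out = 12.0 × 503.4 / (2200 + 503.4) = 12.0 × 503.4/2703 = 2.23 V.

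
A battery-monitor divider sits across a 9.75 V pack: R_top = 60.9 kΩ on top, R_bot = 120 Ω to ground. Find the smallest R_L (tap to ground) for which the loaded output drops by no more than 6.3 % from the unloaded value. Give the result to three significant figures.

Output resistance R_th = R_top‖R_bot = (60900 × 120)/61020 = 119.8 Ω.
The fractional drop is R_th/(R_th + R_L); requiring this ≤ 0.0630 gives R_L ≥ R_th(1/0.0630 − 1) = 119.8 × 14.87 = 1.78 kΩ.

R_L(min) ≈ 1.78 kΩ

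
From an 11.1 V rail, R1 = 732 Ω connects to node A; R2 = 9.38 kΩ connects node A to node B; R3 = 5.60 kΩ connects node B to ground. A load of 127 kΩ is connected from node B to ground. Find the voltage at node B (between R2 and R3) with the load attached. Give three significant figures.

At node B, R3 is in parallel with the load: R3‖R_L = 5363 Ω.
Below node A the resistance is R2 + (R3‖R_L) = 14740 Ω, so V_A = 11.1 × 14740/15480 = 10.57 V.
Then V_B = V_A × (R3‖R_L)/(R2 + R3‖R_L) = 10.57 × 5363/14740 = 3.85 V.

V ≈ 3.85 V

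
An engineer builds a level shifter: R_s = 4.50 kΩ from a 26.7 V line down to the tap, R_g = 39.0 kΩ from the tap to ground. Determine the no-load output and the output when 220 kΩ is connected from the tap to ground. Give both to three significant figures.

Open-circuit: V = 26.7 × 39.0/(4.50 + 39.0) = 23.9 V.
With the load, R_g becomes R_g‖R_L = 33.13 kΩ, so V = 26.7 × 33.13/37.63 = 23.5 V.

Unloaded: 23.9 V; loaded: 23.5 V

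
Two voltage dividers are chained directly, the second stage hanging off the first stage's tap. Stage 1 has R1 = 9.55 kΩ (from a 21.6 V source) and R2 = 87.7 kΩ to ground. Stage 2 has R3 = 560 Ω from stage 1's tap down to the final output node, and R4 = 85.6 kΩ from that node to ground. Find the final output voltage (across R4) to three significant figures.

V_out ≈ 17.6 V

Stage 2 presents R3+R4 = 86160 Ω as a load on stage 1's tap.
Stage 1's lower leg becomes R2‖(R3+R4) = 43460 Ω, so V_mid = 21.6 × 43460/53010 = 17.71 V.
Stage 2 is itself unloaded: V_out = V_mid × R4/(R3+R4) = 17.71 × 85600/86160 = 17.6 V.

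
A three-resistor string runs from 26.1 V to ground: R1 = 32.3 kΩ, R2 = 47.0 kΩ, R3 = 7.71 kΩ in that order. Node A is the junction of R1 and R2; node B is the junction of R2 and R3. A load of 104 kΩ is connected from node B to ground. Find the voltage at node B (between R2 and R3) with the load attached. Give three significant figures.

At node B, R3 is in parallel with the load: R3‖R_L = 7.178 kΩ.
Below node A the resistance is R2 + (R3‖R_L) = 54.18 kΩ, so V_A = 26.1 × 54.18/86.48 = 16.35 V.
Then V_B = V_A × (R3‖R_L)/(R2 + R3‖R_L) = 16.35 × 7.178/54.18 = 2.17 V.

V ≈ 2.17 V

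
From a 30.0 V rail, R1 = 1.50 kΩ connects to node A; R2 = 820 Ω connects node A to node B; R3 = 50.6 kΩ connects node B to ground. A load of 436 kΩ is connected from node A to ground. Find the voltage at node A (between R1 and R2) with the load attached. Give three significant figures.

Below node A the series string R2+R3 = 51420 Ω sits in parallel with the 436000 Ω load: 46000 Ω.
V_A = 30.0 × 46000/(1500 + 46000) = 29.1 V.

V ≈ 29.1 V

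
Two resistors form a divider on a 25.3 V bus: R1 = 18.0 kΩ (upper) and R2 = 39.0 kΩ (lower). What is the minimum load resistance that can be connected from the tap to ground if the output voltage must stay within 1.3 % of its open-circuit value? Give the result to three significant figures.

R_L(min) ≈ 935 kΩ

Output resistance R_th = R1‖R2 = (18.0 × 39.0)/57.00 = 12.32 kΩ.
The fractional drop is R_th/(R_th + R_L); requiring this ≤ 0.0130 gives R_L ≥ R_th(1/0.0130 − 1) = 12.32 × 75.92 = 935 kΩ.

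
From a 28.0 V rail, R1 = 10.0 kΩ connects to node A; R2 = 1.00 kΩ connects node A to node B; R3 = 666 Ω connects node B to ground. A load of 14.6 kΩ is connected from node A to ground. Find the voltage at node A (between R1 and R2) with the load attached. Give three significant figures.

Below node A the series string R2+R3 = 1666 Ω sits in parallel with the 14600 Ω load: 1495 Ω.
V_A = 28.0 × 1495/(10000 + 1495) = 3.64 V.

V ≈ 3.64 V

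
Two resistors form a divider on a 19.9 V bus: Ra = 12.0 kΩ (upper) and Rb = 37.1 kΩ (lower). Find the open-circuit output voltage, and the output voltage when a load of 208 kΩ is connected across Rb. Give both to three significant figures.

Open-circuit: V = 19.9 × 37.1/(12.0 + 37.1) = 15.0 V.
With the load, Rb becomes Rb‖R_L = 31.48 kΩ, so V = 19.9 × 31.48/43.48 = 14.4 V.

Unloaded: 15.0 V; loaded: 14.4 V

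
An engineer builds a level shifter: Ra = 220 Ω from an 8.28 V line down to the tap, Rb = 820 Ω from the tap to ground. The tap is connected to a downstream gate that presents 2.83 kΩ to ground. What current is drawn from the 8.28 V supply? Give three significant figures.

Rb‖R_L = 635.8 Ω, so the source sees Ra + Rb‖R_L = 855.8 Ω.
I = 8.28 V / 855.8 Ω = 9.68 mA.

I ≈ 9.68 mA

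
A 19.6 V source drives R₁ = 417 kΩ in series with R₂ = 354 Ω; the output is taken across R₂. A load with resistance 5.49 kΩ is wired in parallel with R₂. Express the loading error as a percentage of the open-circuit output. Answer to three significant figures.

6.05 %

The divider's output (Thévenin) resistance is R₁‖R₂ = 353.7 Ω.
Fractional drop under load = R_th/(R_th + R_L) = 353.7 / (353.7 + 5490) = 0.06053.
So the output falls by 6.05 %.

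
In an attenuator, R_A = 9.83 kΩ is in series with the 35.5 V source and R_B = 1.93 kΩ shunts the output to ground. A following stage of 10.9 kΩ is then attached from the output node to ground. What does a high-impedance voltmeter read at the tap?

The load sits in parallel with R_B: R_B‖R_L = (1.93 × 10.9) / (1.93 + 10.9) = 1.640 kΩ.
V_out = 35.5 × 1.640 / (9.83 + 1.640) = 35.5 × 1.640/11.47 = 5.07 V.

V_out ≈ 5.07 V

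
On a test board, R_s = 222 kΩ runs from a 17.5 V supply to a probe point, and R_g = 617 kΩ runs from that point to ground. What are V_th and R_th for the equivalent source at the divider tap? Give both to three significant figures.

V_th is the open-circuit tap voltage: 17.5 × 617/(222 + 617) = 12.9 V.
With the supply zeroed, R_s and R_g appear in parallel from the tap: R_th = R_s‖R_g = (222 × 617)/839.0 = 163 kΩ.

V_th = 12.9 V, R_th = 163 kΩ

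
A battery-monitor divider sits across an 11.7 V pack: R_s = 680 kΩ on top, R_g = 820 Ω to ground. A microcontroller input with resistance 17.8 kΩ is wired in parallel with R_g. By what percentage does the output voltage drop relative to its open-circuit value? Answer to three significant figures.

The divider's output (Thévenin) resistance is R_s‖R_g = 819.0 Ω.
Fractional drop under load = R_th/(R_th + R_L) = 819.0 / (819.0 + 17800) = 0.04399.
So the output falls by 4.40 %.

4.40 %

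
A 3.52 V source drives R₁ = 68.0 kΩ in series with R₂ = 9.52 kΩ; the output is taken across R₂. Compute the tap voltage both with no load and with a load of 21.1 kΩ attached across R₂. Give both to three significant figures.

Unloaded: 0.432 V; loaded: 0.310 V

Open-circuit: V = 3.52 × 9.52/(68.0 + 9.52) = 0.432 V.
With the load, R₂ becomes R₂‖R_L = 6.560 kΩ, so V = 3.52 × 6.560/74.56 = 0.310 V.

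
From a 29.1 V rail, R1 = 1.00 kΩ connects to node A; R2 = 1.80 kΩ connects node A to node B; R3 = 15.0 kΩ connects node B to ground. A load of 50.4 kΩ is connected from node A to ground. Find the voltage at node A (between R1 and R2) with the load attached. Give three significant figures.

V ≈ 27.0 V

Below node A the series string R2+R3 = 16.80 kΩ sits in parallel with the 50.4 kΩ load: 12.60 kΩ.
V_A = 29.1 × 12.60/(1.00 + 12.60) = 27.0 V.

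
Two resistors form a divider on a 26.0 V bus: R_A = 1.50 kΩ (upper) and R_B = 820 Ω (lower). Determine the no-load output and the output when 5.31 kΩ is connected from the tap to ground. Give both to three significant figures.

Unloaded: 9.19 V; loaded: 8.36 V

Open-circuit: V = 26.0 × 820/(1500 + 820) = 9.19 V.
With the load, R_B becomes R_B‖R_L = 710.3 Ω, so V = 26.0 × 710.3/2210 = 8.36 V.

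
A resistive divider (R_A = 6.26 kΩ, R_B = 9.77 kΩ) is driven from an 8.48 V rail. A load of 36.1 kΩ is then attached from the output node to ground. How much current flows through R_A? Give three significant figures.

R_B‖R_L = 7.689 kΩ, so the source sees R_A + R_B‖R_L = 13.95 kΩ.
I = 8.48 V / 13.95 kΩ = 0.608 mA.

I ≈ 0.608 mA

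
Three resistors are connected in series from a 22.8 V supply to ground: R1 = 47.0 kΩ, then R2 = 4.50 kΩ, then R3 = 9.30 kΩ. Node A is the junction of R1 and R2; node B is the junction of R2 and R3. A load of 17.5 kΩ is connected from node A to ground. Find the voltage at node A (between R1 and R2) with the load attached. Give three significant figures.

Below node A the series string R2+R3 = 13.80 kΩ sits in parallel with the 17.5 kΩ load: 7.716 kΩ.
V_A = 22.8 × 7.716/(47.0 + 7.716) = 3.22 V.

V ≈ 3.22 V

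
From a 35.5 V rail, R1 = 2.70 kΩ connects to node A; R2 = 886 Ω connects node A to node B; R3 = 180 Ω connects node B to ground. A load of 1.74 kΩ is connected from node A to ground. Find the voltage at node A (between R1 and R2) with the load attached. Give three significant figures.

Below node A the series string R2+R3 = 1066 Ω sits in parallel with the 1740 Ω load: 661.0 Ω.
V_A = 35.5 × 661.0/(2700 + 661.0) = 6.98 V.

V ≈ 6.98 V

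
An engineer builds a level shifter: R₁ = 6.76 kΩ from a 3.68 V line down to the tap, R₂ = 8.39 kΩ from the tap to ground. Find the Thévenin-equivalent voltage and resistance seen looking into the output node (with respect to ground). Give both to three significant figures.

V_th is the open-circuit tap voltage: 3.68 × 8.39/(6.76 + 8.39) = 2.04 V.
With the supply zeroed, R₁ and R₂ appear in parallel from the tap: R_th = R₁‖R₂ = (6.76 × 8.39)/15.15 = 3.74 kΩ.

V_th = 2.04 V, R_th = 3.74 kΩ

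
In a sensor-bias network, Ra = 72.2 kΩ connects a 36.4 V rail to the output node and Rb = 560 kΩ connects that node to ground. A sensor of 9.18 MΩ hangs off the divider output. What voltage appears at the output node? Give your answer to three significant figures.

V_out ≈ 32.0 V

The load sits in parallel with Rb: Rb‖R_L = (560 × 9180) / (560 + 9180) = 527.8 kΩ.
V_out = 36.4 × 527.8 / (72.2 + 527.8) = 36.4 × 527.8/600.0 = 32.0 V.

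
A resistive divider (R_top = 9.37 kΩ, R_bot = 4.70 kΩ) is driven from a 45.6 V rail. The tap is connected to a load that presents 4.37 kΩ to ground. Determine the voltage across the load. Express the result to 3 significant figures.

V_out ≈ 8.88 V

The load sits in parallel with R_bot: R_bot‖R_L = (4.70 × 4.37) / (4.70 + 4.37) = 2.264 kΩ.
V_out = 45.6 × 2.264 / (9.37 + 2.264) = 45.6 × 2.264/11.63 = 8.88 V.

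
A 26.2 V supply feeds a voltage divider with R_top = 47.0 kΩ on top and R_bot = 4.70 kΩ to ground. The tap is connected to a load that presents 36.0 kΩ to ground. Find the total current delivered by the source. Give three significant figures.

I ≈ 0.512 mA

R_bot‖R_L = 4.157 kΩ, so the source sees R_top + R_bot‖R_L = 51.16 kΩ.
I = 26.2 V / 51.16 kΩ = 0.512 mA.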